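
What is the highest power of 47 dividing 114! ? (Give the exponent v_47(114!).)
v_47(114!) = 2

Legendre's formula: v_p(n!) = Σ_{k ≥ 1} ⌊n / p^k⌋. For p = 47, n = 114, the terms are:
  ⌊114/47^1⌋ = ⌊114/47⌋ = 2
(the next term ⌊114/47^2⌋ = 0, terminating the sum). Summing: v_47(114!) = 2 = 2.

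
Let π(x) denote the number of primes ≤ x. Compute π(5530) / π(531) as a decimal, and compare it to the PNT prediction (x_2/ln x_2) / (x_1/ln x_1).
π(5530)/π(531) = 731/99 ≈ 7.3838;  PNT prediction ≈ 7.5827.

π(531) = 99 and π(5530) = 731, so π(5530)/π(531) ≈ 7.3838. The PNT-predicted ratio is (5530/ln(5530)) / (531/ln(531)) ≈ 7.5827. The two agree to within a few percent, as expected.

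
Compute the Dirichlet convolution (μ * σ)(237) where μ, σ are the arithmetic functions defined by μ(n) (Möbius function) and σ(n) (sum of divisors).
(μ * σ)(237) = 237

Divisors of 237: [1, 3, 79, 237]. For each d | 237:
  d = 1: μ(1) · σ(237/1) = 1 · 320 = 320
  d = 3: μ(3) · σ(237/3) = -1 · 80 = -80
  d = 79: μ(79) · σ(237/79) = -1 · 4 = -4
  d = 237: μ(237) · σ(237/237) = 1 · 1 = 1
Summing: (μ * σ)(237) = 320 + -80 + -4 + 1 = 237.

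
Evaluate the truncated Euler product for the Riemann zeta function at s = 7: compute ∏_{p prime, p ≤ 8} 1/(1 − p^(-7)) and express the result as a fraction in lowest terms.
∏ = 375226779375000/372119874050737

The primes p ≤ 8 are [2, 3, 5, 7]. For each prime, (1 − 1/p^7)^(-1) = p^7 / (p^7 − 1). The product is (1 − 1/2^7)^(-1), (1 − 1/3^7)^(-1), (1 − 1/5^7)^(-1), (1 − 1/7^7)^(-1) = ∏ p^7 / (p^7 − 1) = 375226779375000/372119874050737.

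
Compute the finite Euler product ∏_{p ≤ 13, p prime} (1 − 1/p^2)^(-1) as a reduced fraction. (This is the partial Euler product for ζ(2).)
∏ = 715715/442368

The primes p ≤ 13 are [2, 3, 5, 7, 11, 13]. For each prime, (1 − 1/p^2)^(-1) = p^2 / (p^2 − 1). The product is (1 − 1/2^2)^(-1), (1 − 1/3^2)^(-1), (1 − 1/5^2)^(-1), (1 − 1/7^2)^(-1), (1 − 1/11^2)^(-1), (1 − 1/13^2)^(-1) = ∏ p^2 / (p^2 − 1) = 715715/442368.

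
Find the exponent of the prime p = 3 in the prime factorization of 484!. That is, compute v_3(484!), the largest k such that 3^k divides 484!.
v_3(484!) = 237

Legendre's formula: v_p(n!) = Σ_{k ≥ 1} ⌊n / p^k⌋. For p = 3, n = 484, the terms are:
  ⌊484/3^1⌋ = ⌊484/3⌋ = 161
  ⌊484/3^2⌋ = ⌊484/9⌋ = 53
  ⌊484/3^3⌋ = ⌊484/27⌋ = 17
  ⌊484/3^4⌋ = ⌊484/81⌋ = 5
  ⌊484/3^5⌋ = ⌊484/243⌋ = 1
(the next term ⌊484/3^6⌋ = 0, terminating the sum). Summing: v_3(484!) = 161 + 53 + 17 + 5 + 1 = 237.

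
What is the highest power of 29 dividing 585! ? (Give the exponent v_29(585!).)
v_29(585!) = 20

Legendre's formula: v_p(n!) = Σ_{k ≥ 1} ⌊n / p^k⌋. For p = 29, n = 585, the terms are:
  ⌊585/29^1⌋ = ⌊585/29⌋ = 20
(the next term ⌊585/29^2⌋ = 0, terminating the sum). Summing: v_29(585!) = 20 = 20.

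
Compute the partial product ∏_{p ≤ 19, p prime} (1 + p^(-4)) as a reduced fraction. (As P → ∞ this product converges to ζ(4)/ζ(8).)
∏ = 2063478382983759362985032/1914315839042201150180625

The primes p ≤ 19 are [2, 3, 5, 7, 11, 13, 17, 19]. For each, (1 + 1/p^4) = (p^4 + 1)/p^4. Multiplying these fractions over p ∈ [2, 3, 5, 7, 11, 13, 17, 19] gives 2063478382983759362985032/1914315839042201150180625. (In the limit P → ∞ this tends to ζ(4)/ζ(8).)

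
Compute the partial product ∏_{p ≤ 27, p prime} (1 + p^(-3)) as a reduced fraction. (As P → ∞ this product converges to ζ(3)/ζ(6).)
∏ = 16117288424681472/13642976755448975

The primes p ≤ 27 are [2, 3, 5, 7, 11, 13, 17, 19, 23]. For each, (1 + 1/p^3) = (p^3 + 1)/p^3. Multiplying these fractions over p ∈ [2, 3, 5, 7, 11, 13, 17, 19, 23] gives 16117288424681472/13642976755448975. (In the limit P → ∞ this tends to ζ(3)/ζ(6).)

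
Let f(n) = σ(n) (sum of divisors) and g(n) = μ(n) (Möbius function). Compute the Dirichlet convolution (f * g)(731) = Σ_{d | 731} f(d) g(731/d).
(σ * μ)(731) = 731

Divisors of 731: [1, 17, 43, 731]. For each d | 731:
  d = 1: σ(1) · μ(731/1) = 1 · 1 = 1
  d = 17: σ(17) · μ(731/17) = 18 · -1 = -18
  d = 43: σ(43) · μ(731/43) = 44 · -1 = -44
  d = 731: σ(731) · μ(731/731) = 792 · 1 = 792
Summing: (σ * μ)(731) = 1 + -18 + -44 + 792 = 731.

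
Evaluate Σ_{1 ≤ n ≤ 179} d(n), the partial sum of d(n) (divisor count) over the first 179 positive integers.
Σ_{n ≤ 179} d(n) = 953

Compute d(n) for each 1 ≤ n ≤ 179: d(1) = 1, d(2) = 2, d(3) = 2, d(4) = 3, d(5) = 2, d(6) = 4, d(7) = 2, d(8) = 4, d(9) = 3, d(10) = 4, d(11) = 2, d(12) = 6, d(13) = 2, d(14) = 4, d(15) = 4, d(16) = 5, d(17) = 2, d(18) = 6, d(19) = 2, d(20) = 6, d(21) = 4, d(22) = 4, d(23) = 2, d(24) = 8, d(25) = 3, d(26) = 4, d(27) = 4, d(28) = 6, d(29) = 2, d(30) = 8, d(31) = 2, d(32) = 6, d(33) = 4, d(34) = 4, d(35) = 4, d(36) = 9, d(37) = 2, d(38) = 4, d(39) = 4, d(40) = 8, d(41) = 2, d(42) = 8, d(43) = 2, d(44) = 6, d(45) = 6, d(46) = 4, d(47) = 2, d(48) = 10, d(49) = 3, d(50) = 6, d(51) = 4, d(52) = 6, d(53) = 2, d(54) = 8, d(55) = 4, d(56) = 8, d(57) = 4, d(58) = 4, d(59) = 2, d(60) = 12, d(61) = 2, d(62) = 4, d(63) = 6, d(64) = 7, d(65) = 4, d(66) = 8, d(67) = 2, d(68) = 6, d(69) = 4, d(70) = 8, d(71) = 2, d(72) = 12, d(73) = 2, d(74) = 4, d(75) = 6, d(76) = 6, d(77) = 4, d(78) = 8, d(79) = 2, d(80) = 10, d(81) = 5, d(82) = 4, d(83) = 2, d(84) = 12, d(85) = 4, d(86) = 4, d(87) = 4, d(88) = 8, d(89) = 2, d(90) = 12, d(91) = 4, d(92) = 6, d(93) = 4, d(94) = 4, d(95) = 4, d(96) = 12, d(97) = 2, d(98) = 6, d(99) = 6, d(100) = 9, d(101) = 2, d(102) = 8, d(103) = 2, d(104) = 8, d(105) = 8, d(106) = 4, d(107) = 2, d(108) = 12, d(109) = 2, d(110) = 8, d(111) = 4, d(112) = 10, d(113) = 2, d(114) = 8, d(115) = 4, d(116) = 6, d(117) = 6, d(118) = 4, d(119) = 4, d(120) = 16, d(121) = 3, d(122) = 4, d(123) = 4, d(124) = 6, d(125) = 4, d(126) = 12, d(127) = 2, d(128) = 8, d(129) = 4, d(130) = 8, d(131) = 2, d(132) = 12, d(133) = 4, d(134) = 4, d(135) = 8, d(136) = 8, d(137) = 2, d(138) = 8, d(139) = 2, d(140) = 12, d(141) = 4, d(142) = 4, d(143) = 4, d(144) = 15, d(145) = 4, d(146) = 4, d(147) = 6, d(148) = 6, d(149) = 2, d(150) = 12, d(151) = 2, d(152) = 8, d(153) = 6, d(154) = 8, d(155) = 4, d(156) = 12, d(157) = 2, d(158) = 4, d(159) = 4, d(160) = 12, d(161) = 4, d(162) = 10, d(163) = 2, d(164) = 6, d(165) = 8, d(166) = 4, d(167) = 2, d(168) = 16, d(169) = 3, d(170) = 8, d(171) = 6, d(172) = 6, d(173) = 2, d(174) = 8, d(175) = 6, d(176) = 10, d(177) = 4, d(178) = 4, d(179) = 2. Summing all 179 values: 953. (Dirichlet's divisor formula: Σ_{n ≤ x} d(n) = x ln(x) + (2γ − 1) x + O(√x). For x = 179, the asymptotic estimate is ≈ 956.19.)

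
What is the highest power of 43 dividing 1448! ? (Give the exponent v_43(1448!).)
v_43(1448!) = 33

Legendre's formula: v_p(n!) = Σ_{k ≥ 1} ⌊n / p^k⌋. For p = 43, n = 1448, the terms are:
  ⌊1448/43^1⌋ = ⌊1448/43⌋ = 33
(the next term ⌊1448/43^2⌋ = 0, terminating the sum). Summing: v_43(1448!) = 33 = 33.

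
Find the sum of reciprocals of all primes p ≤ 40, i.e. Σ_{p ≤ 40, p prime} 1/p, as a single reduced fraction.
Σ 1/p = 11819186711467/7420738134810

π(40) = 12, so the primes ≤ 40 are [2, 3, 5, 7, 11, 13, 17, 19, 23, 29, 31, 37]. Summing 1/p over these primes: 11819186711467/7420738134810 ≈ 1.5927. Mertens estimate ln ln(40) + 0.2615 ≈ 1.5668.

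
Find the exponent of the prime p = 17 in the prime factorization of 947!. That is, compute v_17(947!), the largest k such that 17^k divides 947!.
v_17(947!) = 58

Legendre's formula: v_p(n!) = Σ_{k ≥ 1} ⌊n / p^k⌋. For p = 17, n = 947, the terms are:
  ⌊947/17^1⌋ = ⌊947/17⌋ = 55
  ⌊947/17^2⌋ = ⌊947/289⌋ = 3
(the next term ⌊947/17^3⌋ = 0, terminating the sum). Summing: v_17(947!) = 55 + 3 = 58.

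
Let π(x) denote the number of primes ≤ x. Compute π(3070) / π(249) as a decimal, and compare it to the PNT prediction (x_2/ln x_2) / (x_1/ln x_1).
π(3070)/π(249) = 439/53 ≈ 8.2830;  PNT prediction ≈ 8.4721.

π(249) = 53 and π(3070) = 439, so π(3070)/π(249) ≈ 8.2830. The PNT-predicted ratio is (3070/ln(3070)) / (249/ln(249)) ≈ 8.4721. The two agree to within a few percent, as expected.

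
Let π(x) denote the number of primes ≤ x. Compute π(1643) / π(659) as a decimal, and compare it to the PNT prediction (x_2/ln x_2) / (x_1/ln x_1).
π(1643)/π(659) = 259/120 ≈ 2.1583;  PNT prediction ≈ 2.1856.

π(659) = 120 and π(1643) = 259, so π(1643)/π(659) ≈ 2.1583. The PNT-predicted ratio is (1643/ln(1643)) / (659/ln(659)) ≈ 2.1856. The two agree to within a few percent, as expected.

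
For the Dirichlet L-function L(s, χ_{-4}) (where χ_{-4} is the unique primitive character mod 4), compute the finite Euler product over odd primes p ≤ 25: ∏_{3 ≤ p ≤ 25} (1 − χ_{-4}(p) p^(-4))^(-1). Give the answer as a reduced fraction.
∏ = 2907090265708363109850475/2939590979896221115088896

The odd primes p ≤ 25 are [3, 5, 7, 11, 13, 17, 19, 23]. For each, χ(p) = 1 if p ≡ 1 mod 4, χ(p) = −1 if p ≡ 3 mod 4. Taking (1 − χ(p)/p^4)^(-1) = p^4/(p^4 − χ(p)): (1 − (-1)/3^4)^(-1) · (1 − (1)/5^4)^(-1) · (1 − (-1)/7^4)^(-1) · (1 − (-1)/11^4)^(-1) · (1 − (1)/13^4)^(-1) · (1 − (1)/17^4)^(-1) · (1 − (-1)/19^4)^(-1) · (1 − (-1)/23^4)^(-1) = 2907090265708363109850475/2939590979896221115088896.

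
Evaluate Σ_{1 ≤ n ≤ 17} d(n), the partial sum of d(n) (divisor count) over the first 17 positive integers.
Σ_{n ≤ 17} d(n) = 52

Compute d(n) for each 1 ≤ n ≤ 17: d(1) = 1, d(2) = 2, d(3) = 2, d(4) = 3, d(5) = 2, d(6) = 4, d(7) = 2, d(8) = 4, d(9) = 3, d(10) = 4, d(11) = 2, d(12) = 6, d(13) = 2, d(14) = 4, d(15) = 4, d(16) = 5, d(17) = 2. Summing all 17 values: 52. (Dirichlet's divisor formula: Σ_{n ≤ x} d(n) = x ln(x) + (2γ − 1) x + O(√x). For x = 17, the asymptotic estimate is ≈ 50.79.)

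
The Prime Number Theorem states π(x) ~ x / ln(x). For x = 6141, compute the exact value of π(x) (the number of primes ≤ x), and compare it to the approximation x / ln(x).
π(6141) = 800;  x/ln(x) ≈ 704.02;  relative error ≈ 12.00%.

Directly count primes up to 6141: π(6141) = 800. The PNT approximation gives 6141/ln(6141) ≈ 6141/8.72274 ≈ 704.02. Relative error (π(x) − x/ln(x)) / π(x) ≈ 12.00%; the approximation is known to undercount slightly (Li(x) is a better estimate).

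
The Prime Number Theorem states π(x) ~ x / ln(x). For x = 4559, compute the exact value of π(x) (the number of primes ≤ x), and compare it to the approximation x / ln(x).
π(4559) = 617;  x/ln(x) ≈ 541.14;  relative error ≈ 12.30%.

Directly count primes up to 4559: π(4559) = 617. The PNT approximation gives 4559/ln(4559) ≈ 4559/8.42486 ≈ 541.14. Relative error (π(x) − x/ln(x)) / π(x) ≈ 12.30%; the approximation is known to undercount slightly (Li(x) is a better estimate).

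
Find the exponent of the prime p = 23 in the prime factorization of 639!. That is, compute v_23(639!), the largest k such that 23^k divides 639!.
v_23(639!) = 28

Legendre's formula: v_p(n!) = Σ_{k ≥ 1} ⌊n / p^k⌋. For p = 23, n = 639, the terms are:
  ⌊639/23^1⌋ = ⌊639/23⌋ = 27
  ⌊639/23^2⌋ = ⌊639/529⌋ = 1
(the next term ⌊639/23^3⌋ = 0, terminating the sum). Summing: v_23(639!) = 27 + 1 = 28.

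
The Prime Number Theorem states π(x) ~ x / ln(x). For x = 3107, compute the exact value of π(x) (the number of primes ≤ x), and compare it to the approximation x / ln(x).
π(3107) = 442;  x/ln(x) ≈ 386.37;  relative error ≈ 12.58%.

Directly count primes up to 3107: π(3107) = 442. The PNT approximation gives 3107/ln(3107) ≈ 3107/8.04141 ≈ 386.37. Relative error (π(x) − x/ln(x)) / π(x) ≈ 12.58%; the approximation is known to undercount slightly (Li(x) is a better estimate).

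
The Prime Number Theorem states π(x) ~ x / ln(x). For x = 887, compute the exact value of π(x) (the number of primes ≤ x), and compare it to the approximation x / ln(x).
π(887) = 154;  x/ln(x) ≈ 130.67;  relative error ≈ 15.15%.

Directly count primes up to 887: π(887) = 154. The PNT approximation gives 887/ln(887) ≈ 887/6.78784 ≈ 130.67. Relative error (π(x) − x/ln(x)) / π(x) ≈ 15.15%; the approximation is known to undercount slightly (Li(x) is a better estimate).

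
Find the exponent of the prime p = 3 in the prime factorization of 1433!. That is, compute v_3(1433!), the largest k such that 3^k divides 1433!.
v_3(1433!) = 712

Legendre's formula: v_p(n!) = Σ_{k ≥ 1} ⌊n / p^k⌋. For p = 3, n = 1433, the terms are:
  ⌊1433/3^1⌋ = ⌊1433/3⌋ = 477
  ⌊1433/3^2⌋ = ⌊1433/9⌋ = 159
  ⌊1433/3^3⌋ = ⌊1433/27⌋ = 53
  ⌊1433/3^4⌋ = ⌊1433/81⌋ = 17
  ⌊1433/3^5⌋ = ⌊1433/243⌋ = 5
  ⌊1433/3^6⌋ = ⌊1433/729⌋ = 1
(the next term ⌊1433/3^7⌋ = 0, terminating the sum). Summing: v_3(1433!) = 477 + 159 + 53 + 17 + 5 + 1 = 712.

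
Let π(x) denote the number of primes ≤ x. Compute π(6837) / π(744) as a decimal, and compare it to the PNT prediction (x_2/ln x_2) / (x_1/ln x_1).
π(6837)/π(744) = 880/132 ≈ 6.6667;  PNT prediction ≈ 6.8812.

π(744) = 132 and π(6837) = 880, so π(6837)/π(744) ≈ 6.6667. The PNT-predicted ratio is (6837/ln(6837)) / (744/ln(744)) ≈ 6.8812. The two agree to within a few percent, as expected.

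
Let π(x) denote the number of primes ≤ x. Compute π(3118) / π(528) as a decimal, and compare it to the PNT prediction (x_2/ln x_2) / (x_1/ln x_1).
π(3118)/π(528) = 443/99 ≈ 4.4747;  PNT prediction ≈ 4.6018.

π(528) = 99 and π(3118) = 443, so π(3118)/π(528) ≈ 4.4747. The PNT-predicted ratio is (3118/ln(3118)) / (528/ln(528)) ≈ 4.6018. The two agree to within a few percent, as expected.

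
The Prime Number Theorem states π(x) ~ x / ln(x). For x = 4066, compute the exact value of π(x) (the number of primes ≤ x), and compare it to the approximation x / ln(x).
π(4066) = 560;  x/ln(x) ≈ 489.27;  relative error ≈ 12.63%.

Directly count primes up to 4066: π(4066) = 560. The PNT approximation gives 4066/ln(4066) ≈ 4066/8.31041 ≈ 489.27. Relative error (π(x) − x/ln(x)) / π(x) ≈ 12.63%; the approximation is known to undercount slightly (Li(x) is a better estimate).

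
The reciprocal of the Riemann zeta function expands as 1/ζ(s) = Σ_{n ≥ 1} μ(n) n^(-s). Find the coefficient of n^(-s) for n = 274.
μ(274) = 1

Factor n = 274 = 2 · 137. μ(n) = 0 if any exponent ≥ 2 (not squarefree); otherwise μ(n) = (−1)^{ω(n)} where ω(n) is the number of distinct prime factors. Applying: μ(274) = 1.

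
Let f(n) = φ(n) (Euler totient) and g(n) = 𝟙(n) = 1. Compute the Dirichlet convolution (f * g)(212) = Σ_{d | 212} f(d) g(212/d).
(φ * 𝟙)(212) = 212

Divisors of 212: [1, 2, 4, 53, 106, 212]. For each d | 212:
  d = 1: φ(1) · 𝟙(212/1) = 1 · 1 = 1
  d = 2: φ(2) · 𝟙(212/2) = 1 · 1 = 1
  d = 4: φ(4) · 𝟙(212/4) = 2 · 1 = 2
  d = 53: φ(53) · 𝟙(212/53) = 52 · 1 = 52
  d = 106: φ(106) · 𝟙(212/106) = 52 · 1 = 52
  d = 212: φ(212) · 𝟙(212/212) = 104 · 1 = 104
Summing: (φ * 𝟙)(212) = 1 + 1 + 2 + 52 + 52 + 104 = 212.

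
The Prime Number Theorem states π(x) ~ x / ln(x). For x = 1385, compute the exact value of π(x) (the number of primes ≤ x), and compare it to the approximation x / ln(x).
π(1385) = 221;  x/ln(x) ≈ 191.47;  relative error ≈ 13.36%.

Directly count primes up to 1385: π(1385) = 221. The PNT approximation gives 1385/ln(1385) ≈ 1385/7.23346 ≈ 191.47. Relative error (π(x) − x/ln(x)) / π(x) ≈ 13.36%; the approximation is known to undercount slightly (Li(x) is a better estimate).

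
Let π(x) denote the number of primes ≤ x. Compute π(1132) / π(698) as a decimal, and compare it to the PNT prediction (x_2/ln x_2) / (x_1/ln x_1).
π(1132)/π(698) = 189/125 ≈ 1.5120;  PNT prediction ≈ 1.5103.

π(698) = 125 and π(1132) = 189, so π(1132)/π(698) ≈ 1.5120. The PNT-predicted ratio is (1132/ln(1132)) / (698/ln(698)) ≈ 1.5103. The two agree to within a few percent, as expected.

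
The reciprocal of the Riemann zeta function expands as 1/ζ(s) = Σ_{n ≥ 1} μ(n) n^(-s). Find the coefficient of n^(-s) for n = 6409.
μ(6409) = -1

Factor n = 6409 = 13 · 17 · 29. μ(n) = 0 if any exponent ≥ 2 (not squarefree); otherwise μ(n) = (−1)^{ω(n)} where ω(n) is the number of distinct prime factors. Applying: μ(6409) = -1.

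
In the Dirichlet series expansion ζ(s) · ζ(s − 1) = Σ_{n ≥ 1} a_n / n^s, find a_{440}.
σ(440) = 1080

In the product (Σ m^0/m^s)(Σ k / k^s) = Σ (Σ_{d | n} d) / n^s, the coefficient of 1/n^s is σ(n) = Σ_{d | n} d. For n = 440, divisors are [1, 2, 4, 5, 8, 10, 11, 20, 22, 40, 44, 55, 88, 110, 220, 440]; summing: σ(440) = 1080.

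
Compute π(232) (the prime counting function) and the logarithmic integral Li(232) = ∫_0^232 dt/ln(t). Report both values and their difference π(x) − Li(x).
π(232) = 50;  Li(232) ≈ 56.15;  π(x) − Li(x) ≈ -6.15.

Direct count of primes ≤ 232 gives π(232) = 50. Numerical evaluation of the logarithmic integral gives Li(232) ≈ 56.15. The difference π(x) − Li(x) ≈ -6.15 is typically negative for small/moderate x (Li(x) overestimates), though Littlewood's theorem shows this sign changes infinitely often.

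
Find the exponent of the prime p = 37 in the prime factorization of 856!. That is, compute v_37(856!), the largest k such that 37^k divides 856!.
v_37(856!) = 23

Legendre's formula: v_p(n!) = Σ_{k ≥ 1} ⌊n / p^k⌋. For p = 37, n = 856, the terms are:
  ⌊856/37^1⌋ = ⌊856/37⌋ = 23
(the next term ⌊856/37^2⌋ = 0, terminating the sum). Summing: v_37(856!) = 23 = 23.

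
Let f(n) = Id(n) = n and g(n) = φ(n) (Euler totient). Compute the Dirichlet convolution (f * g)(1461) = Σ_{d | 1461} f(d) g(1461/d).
(Id * φ)(1461) = 4865

Divisors of 1461: [1, 3, 487, 1461]. For each d | 1461:
  d = 1: Id(1) · φ(1461/1) = 1 · 972 = 972
  d = 3: Id(3) · φ(1461/3) = 3 · 486 = 1458
  d = 487: Id(487) · φ(1461/487) = 487 · 2 = 974
  d = 1461: Id(1461) · φ(1461/1461) = 1461 · 1 = 1461
Summing: (Id * φ)(1461) = 972 + 1458 + 974 + 1461 = 4865.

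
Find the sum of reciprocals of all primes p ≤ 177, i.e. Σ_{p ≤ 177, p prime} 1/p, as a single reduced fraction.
Σ 1/p = 319420215161551700804173656907103406301944826032199624513259054823197/166589903787325219380851695350896256250980509594874862046961683989710

π(177) = 40, so the primes ≤ 177 are [2, 3, 5, 7, 11, 13, 17, 19, 23, 29, 31, 37, 41, 43, 47, 53, 59, 61, 67, 71, 73, 79, 83, 89, 97, 101, 103, 107, 109, 113, 127, 131, 137, 139, 149, 151, 157, 163, 167, 173]. Summing 1/p over these primes: 319420215161551700804173656907103406301944826032199624513259054823197/166589903787325219380851695350896256250980509594874862046961683989710 ≈ 1.9174. Mertens estimate ln ln(177) + 0.2615 ≈ 1.9056.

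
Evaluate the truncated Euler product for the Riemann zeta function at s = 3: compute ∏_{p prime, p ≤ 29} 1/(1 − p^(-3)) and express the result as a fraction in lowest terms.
∏ = 1089297728822056325/906313660797210624

The primes p ≤ 29 are [2, 3, 5, 7, 11, 13, 17, 19, 23, 29]. For each prime, (1 − 1/p^3)^(-1) = p^3 / (p^3 − 1). The product is (1 − 1/2^3)^(-1), (1 − 1/3^3)^(-1), (1 − 1/5^3)^(-1), (1 − 1/7^3)^(-1), (1 − 1/11^3)^(-1), (1 − 1/13^3)^(-1), (1 − 1/17^3)^(-1), (1 − 1/19^3)^(-1), (1 − 1/23^3)^(-1), (1 − 1/29^3)^(-1) = ∏ p^3 / (p^3 − 1) = 1089297728822056325/906313660797210624.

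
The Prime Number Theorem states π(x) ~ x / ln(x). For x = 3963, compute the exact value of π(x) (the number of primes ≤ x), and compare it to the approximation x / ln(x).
π(3963) = 548;  x/ln(x) ≈ 478.35;  relative error ≈ 12.71%.

Directly count primes up to 3963: π(3963) = 548. The PNT approximation gives 3963/ln(3963) ≈ 3963/8.28476 ≈ 478.35. Relative error (π(x) − x/ln(x)) / π(x) ≈ 12.71%; the approximation is known to undercount slightly (Li(x) is a better estimate).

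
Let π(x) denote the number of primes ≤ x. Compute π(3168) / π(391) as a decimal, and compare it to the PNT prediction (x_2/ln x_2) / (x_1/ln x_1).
π(3168)/π(391) = 448/77 ≈ 5.8182;  PNT prediction ≈ 5.9994.

π(391) = 77 and π(3168) = 448, so π(3168)/π(391) ≈ 5.8182. The PNT-predicted ratio is (3168/ln(3168)) / (391/ln(391)) ≈ 5.9994. The two agree to within a few percent, as expected.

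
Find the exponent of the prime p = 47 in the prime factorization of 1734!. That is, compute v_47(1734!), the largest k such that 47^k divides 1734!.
v_47(1734!) = 36

Legendre's formula: v_p(n!) = Σ_{k ≥ 1} ⌊n / p^k⌋. For p = 47, n = 1734, the terms are:
  ⌊1734/47^1⌋ = ⌊1734/47⌋ = 36
(the next term ⌊1734/47^2⌋ = 0, terminating the sum). Summing: v_47(1734!) = 36 = 36.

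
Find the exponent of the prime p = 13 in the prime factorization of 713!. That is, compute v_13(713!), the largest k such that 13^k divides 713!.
v_13(713!) = 58

Legendre's formula: v_p(n!) = Σ_{k ≥ 1} ⌊n / p^k⌋. For p = 13, n = 713, the terms are:
  ⌊713/13^1⌋ = ⌊713/13⌋ = 54
  ⌊713/13^2⌋ = ⌊713/169⌋ = 4
(the next term ⌊713/13^3⌋ = 0, terminating the sum). Summing: v_13(713!) = 54 + 4 = 58.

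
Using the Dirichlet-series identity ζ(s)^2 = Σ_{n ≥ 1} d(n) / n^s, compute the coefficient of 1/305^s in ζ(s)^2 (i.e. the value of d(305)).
d(305) = 4

ζ(s)^2 = (Σ 1/m^s)(Σ 1/k^s). The coefficient of 1/n^s in the product is the number of ordered pairs (m, k) with mk = n, which equals d(n). For n = 305, divisors are [1, 5, 61, 305], so d(305) = 4.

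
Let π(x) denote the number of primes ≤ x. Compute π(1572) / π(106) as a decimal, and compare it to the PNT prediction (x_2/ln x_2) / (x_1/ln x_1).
π(1572)/π(106) = 248/27 ≈ 9.1852;  PNT prediction ≈ 9.3966.

π(106) = 27 and π(1572) = 248, so π(1572)/π(106) ≈ 9.1852. The PNT-predicted ratio is (1572/ln(1572)) / (106/ln(106)) ≈ 9.3966. The two agree to within a few percent, as expected.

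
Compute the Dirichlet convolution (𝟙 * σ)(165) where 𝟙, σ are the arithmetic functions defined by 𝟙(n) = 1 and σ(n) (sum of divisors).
(𝟙 * σ)(165) = 455

Divisors of 165: [1, 3, 5, 11, 15, 33, 55, 165]. For each d | 165:
  d = 1: 𝟙(1) · σ(165/1) = 1 · 288 = 288
  d = 3: 𝟙(3) · σ(165/3) = 1 · 72 = 72
  d = 5: 𝟙(5) · σ(165/5) = 1 · 48 = 48
  d = 11: 𝟙(11) · σ(165/11) = 1 · 24 = 24
  d = 15: 𝟙(15) · σ(165/15) = 1 · 12 = 12
  d = 33: 𝟙(33) · σ(165/33) = 1 · 6 = 6
  d = 55: 𝟙(55) · σ(165/55) = 1 · 4 = 4
  d = 165: 𝟙(165) · σ(165/165) = 1 · 1 = 1
Summing: (𝟙 * σ)(165) = 288 + 72 + 48 + 24 + 12 + 6 + 4 + 1 = 455.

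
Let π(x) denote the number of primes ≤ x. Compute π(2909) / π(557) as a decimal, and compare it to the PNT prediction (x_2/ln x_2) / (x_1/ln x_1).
π(2909)/π(557) = 421/102 ≈ 4.1275;  PNT prediction ≈ 4.1402.

π(557) = 102 and π(2909) = 421, so π(2909)/π(557) ≈ 4.1275. The PNT-predicted ratio is (2909/ln(2909)) / (557/ln(557)) ≈ 4.1402. The two agree to within a few percent, as expected.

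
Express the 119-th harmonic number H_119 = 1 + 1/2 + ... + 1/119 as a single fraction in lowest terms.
H_119 = 93164933029543732588289222815367988877515840444049/17379782769567790172972927968296006432665936992320

Direct summation: H_119 = 1 + 1/2 + ... + 1/119. The least common denominator is lcm(1, ..., 119) = 955888052326228459513511038256280353796626534577600; over this denominator the numerator is 955888052326228459513511038256280353796626534577600 + 477944026163114229756755519128140176898313267288800 + 318629350775409486504503679418760117932208844859200 + 238972013081557114878377759564070088449156633644400 + 191177610465245691902702207651256070759325306915520 + 159314675387704743252251839709380058966104422429600 + 136555436046604065644787291179468621970946647796800 + 119486006540778557439188879782035044224578316822200 + 106209783591803162168167893139586705977402948286400 + 95588805232622845951351103825628035379662653457760 + 86898913847838950864864639841480032163329684961600 + 79657337693852371626125919854690029483052211214800 + 73529850178940650731808541404329257984355887275200 + 68277718023302032822393645589734310985473323898400 + 63725870155081897300900735883752023586441768971840 + 59743003270389278719594439891017522112289158411100 + 56228708960366379971383002250369432576272149092800 + 53104891795901581084083946569793352988701474143200 + 50309897490854129448079528329277913357717186030400 + 47794402616311422975675551912814017689831326728880 + 45518478682201355214929097059822873990315549265600 + 43449456923919475432432319920740016081664842480800 + 41560350101140367804935262532881754512896805851200 + 39828668846926185813062959927345014741526105607400 + 38235522093049138380540441530251214151865061383104 + 36764925089470325365904270702164628992177943637600 + 35403261197267720722722631046528901992467649428800 + 34138859011651016411196822794867155492736661949200 + 32961656976766498603914173732975184613676777054400 + 31862935077540948650450367941876011793220884485920 + 30835098462136401919790678653428398509568597889600 + 29871501635194639359797219945508761056144579205550 + 28966304615946316954954879947160010721109894987200 + 28114354480183189985691501125184716288136074546400 + 27311087209320813128957458235893724394189329559360 + 26552445897950790542041973284896676494350737071600 + 25834812225033201608473271304223793345854771204800 + 25154948745427064724039764164638956678858593015200 + 24509950059646883577269513801443085994785295758400 + 23897201308155711487837775956407008844915663364440 + 23314342739664108768622220445275130580405525233600 + 22759239341100677607464548529911436995157774632800 + 22229954705261126965430489261773961716200617083200 + 21724728461959737716216159960370008040832421240400 + 21241956718360632433633578627917341195480589657280 + 20780175050570183902467631266440877256448402925600 + 20338043666515499138585341239495326676523968820800 + 19914334423463092906531479963672507370763052803700 + 19507919435229152234969613025638374567278092542400 + 19117761046524569190270220765125607075932530691552 + 18742902986788793323794334083456477525424049697600 + 18382462544735162682952135351082314496088971818800 + 18035623628796763387047378080307176486728802539200 + 17701630598633860361361315523264450996233824714400 + 17379782769567790172972927968296006432665936992320 + 17069429505825508205598411397433577746368330974600 + 16769965830284709816026509443092637785905728676800 + 16480828488383249301957086866487592306838388527200 + 16201492412308956940906966750106446674519093806400 + 15931467538770474325225183970938005896610442242960 + 15670295939774237041205098987807874652403713681600 + 15417549231068200959895339326714199254784298944800 + 15172826227400451738309699019940957996771849755200 + 14935750817597319679898609972754380528072289602775 + 14705970035788130146361708280865851596871177455040 + 14483152307973158477477439973580005360554947493600 + 14266985855615350141992702063526572444725769172800 + 14057177240091594992845750562592358144068037273200 + 13853450033713455934978420844293918170965601950400 + 13655543604660406564478729117946862197094664779680 + 13463212004594767035401563919102540194318683585600 + 13276222948975395271020986642448338247175368535800 + 13094356881181211774157685455565484298583925131200 + 12917406112516600804236635652111896672927385602400 + 12745174031016379460180147176750404717288353794368 + 12577474372713532362019882082319478339429296507600 + 12414130549691278694980662834497147451904240708800 + 12254975029823441788634756900721542997392647879200 + 12099848763623145057133051117168105744261095374400 + 11948600654077855743918887978203504422457831682220 + 11801087065755906907574210348842967330822549809600 + 11657171369832054384311110222637565290202762616800 + 11516723522002752524259169135617835587911163067200 + 11379619670550338803732274264955718497578887316400 + 11245741792073275994276600450073886515254429818560 + 11114977352630563482715244630886980858100308541600 + 10987218992255499534638057910991728204558925684800 + 10862364230979868858108079980185004020416210620200 + 10740315194676724264196753238834610716816028478400 + 10620978359180316216816789313958670597740294828640 + 10504264311277235818829791629189893997765126753600 + 10390087525285091951233815633220438628224201462800 + 10278366154045467306596892884476132836522865963200 + 10169021833257749569292670619747663338261984410400 + 10061979498170825889615905665855582671543437206080 + 9957167211731546453265739981836253685381526401850 + 9854516003363179994984649878930725296872438500800 + 9753959717614576117484806512819187283639046271200 + 9655434871982105651651626649053336907036631662400 + 9558880523262284595135110382562803537966265345776 + 9464238141843846133797138992636439146501252817600 + 9371451493394396661897167041728238762712024848800 + 9280466527439111257412728526760003434918704219200 + 9191231272367581341476067675541157248044485909400 + 9103695736440271042985819411964574798063109853120 + 9017811814398381693523689040153588243364401269600 + 8933533199310546350593561105198881811183425556800 + 8850815299316930180680657761632225498116912357200 + 8769615158956224399206523286754865631161711326400 + 8689891384783895086486463984148003216332968496160 + 8611604075011067202824423768074597781951590401600 + 8534714752912754102799205698716788873184165487300 + 8459186303771933270031071135011330564571916235200 + 8384982915142354908013254721546318892952864338400 + 8312070020228073560987052506576350902579361170240 + 8240414244191624650978543433243796153419194263600 + 8169983353215627859089837933814361998261765252800 + 8100746206154478470453483375053223337259546903200 + 8032672708623768567340428892909918939467449870400 = 5124071316624905292355907254845239388263371224422695, so H_119 = 5124071316624905292355907254845239388263371224422695/955888052326228459513511038256280353796626534577600; reducing by gcd(5124071316624905292355907254845239388263371224422695, 955888052326228459513511038256280353796626534577600) = 55 gives 93164933029543732588289222815367988877515840444049/17379782769567790172972927968296006432665936992320 ≈ 5.36053. (The PNT-adjacent estimate ln(119) + γ ≈ 5.35634 matches within O(1/n).)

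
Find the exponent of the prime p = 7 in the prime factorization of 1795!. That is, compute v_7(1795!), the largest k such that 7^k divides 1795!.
v_7(1795!) = 297

Legendre's formula: v_p(n!) = Σ_{k ≥ 1} ⌊n / p^k⌋. For p = 7, n = 1795, the terms are:
  ⌊1795/7^1⌋ = ⌊1795/7⌋ = 256
  ⌊1795/7^2⌋ = ⌊1795/49⌋ = 36
  ⌊1795/7^3⌋ = ⌊1795/343⌋ = 5
(the next term ⌊1795/7^4⌋ = 0, terminating the sum). Summing: v_7(1795!) = 256 + 36 + 5 = 297.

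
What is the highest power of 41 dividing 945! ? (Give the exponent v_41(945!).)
v_41(945!) = 23

Legendre's formula: v_p(n!) = Σ_{k ≥ 1} ⌊n / p^k⌋. For p = 41, n = 945, the terms are:
  ⌊945/41^1⌋ = ⌊945/41⌋ = 23
(the next term ⌊945/41^2⌋ = 0, terminating the sum). Summing: v_41(945!) = 23 = 23.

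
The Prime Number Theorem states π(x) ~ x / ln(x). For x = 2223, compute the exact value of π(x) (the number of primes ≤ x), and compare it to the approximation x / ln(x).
π(2223) = 331;  x/ln(x) ≈ 288.45;  relative error ≈ 12.85%.

Directly count primes up to 2223: π(2223) = 331. The PNT approximation gives 2223/ln(2223) ≈ 2223/7.70661 ≈ 288.45. Relative error (π(x) − x/ln(x)) / π(x) ≈ 12.85%; the approximation is known to undercount slightly (Li(x) is a better estimate).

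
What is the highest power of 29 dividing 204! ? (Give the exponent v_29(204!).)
v_29(204!) = 7

Legendre's formula: v_p(n!) = Σ_{k ≥ 1} ⌊n / p^k⌋. For p = 29, n = 204, the terms are:
  ⌊204/29^1⌋ = ⌊204/29⌋ = 7
(the next term ⌊204/29^2⌋ = 0, terminating the sum). Summing: v_29(204!) = 7 = 7.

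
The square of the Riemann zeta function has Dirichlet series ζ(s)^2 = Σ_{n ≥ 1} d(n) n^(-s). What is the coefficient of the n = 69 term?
d(69) = 4

ζ(s)^2 = (Σ 1/m^s)(Σ 1/k^s). The coefficient of 1/n^s in the product is the number of ordered pairs (m, k) with mk = n, which equals d(n). For n = 69, divisors are [1, 3, 23, 69], so d(69) = 4.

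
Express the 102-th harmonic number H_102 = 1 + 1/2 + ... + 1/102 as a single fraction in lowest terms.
H_102 = 1466680552926312970266451896162877432149019/281670315928038407744716588098661706369472

Direct summation: H_102 = 1 + 1/2 + ... + 1/102. The least common denominator is lcm(1, ..., 102) = 7041757898200960193617914702466542659236800; over this denominator the numerator is 7041757898200960193617914702466542659236800 + 3520878949100480096808957351233271329618400 + 2347252632733653397872638234155514219745600 + 1760439474550240048404478675616635664809200 + 1408351579640192038723582940493308531847360 + 1173626316366826698936319117077757109872800 + 1005965414028708599088273528923791808462400 + 880219737275120024202239337808317832404600 + 782417544244551132624212744718504739915200 + 704175789820096019361791470246654265923680 + 640159808927360017601628609315140241748800 + 586813158183413349468159558538878554936400 + 541673684476996937970608823266657127633600 + 502982707014354299544136764461895904231200 + 469450526546730679574527646831102843949120 + 440109868637560012101119668904158916202300 + 414221052835350599624583217792149568190400 + 391208772122275566312106372359252369957600 + 370618836747418957558837615919291718907200 + 352087894910048009680895735123327132961840 + 335321804676236199696091176307930602820800 + 320079904463680008800814304657570120874400 + 306163386878302617113822378368110550401600 + 293406579091706674734079779269439277468200 + 281670315928038407744716588098661706369472 + 270836842238498468985304411633328563816800 + 260805848081517044208070914906168246638400 + 251491353507177149772068382230947952115600 + 242819237868998627366134989740225608939200 + 234725263273365339787263823415551421974560 + 227153480587127748181223054918275569652800 + 220054934318780006050559834452079458101150 + 213386602975786672533876203105046747249600 + 207110526417675299812291608896074784095200 + 201193082805741719817654705784758361692480 + 195604386061137783156053186179626184978800 + 190317781032458383611294991958555207006400 + 185309418373709478779418807959645859453600 + 180557894825665645990202941088885709211200 + 176043947455024004840447867561663566480920 + 171750192639047809600436943962598601444800 + 167660902338118099848045588153965301410400 + 163761811586068841712044527964338201377600 + 160039952231840004400407152328785060437200 + 156483508848910226524842548943700947983040 + 153081693439151308556911189184055275200800 + 149824636131935323268466270265245588494400 + 146703289545853337367039889634719638734100 + 143709344861244085584039075560541686923200 + 140835157964019203872358294049330853184736 + 138073684278450199874861072597383189396800 + 135418421119249234492652205816664281908400 + 132863356569829437615432352876727219985600 + 130402924040758522104035457453084123319200 + 128031961785472003520325721863028048349760 + 125745676753588574886034191115473976057800 + 123539612249139652519612538639763906302400 + 121409618934499313683067494870112804469600 + 119351828783067121925727367838415977275200 + 117362631636682669893631911707775710987280 + 115438654068868199895375650860107256708800 + 113576740293563874090611527459137784826400 + 111773934892078733232030392102643534273600 + 110027467159390003025279917226039729050575 + 108334736895399387594121764653331425526720 + 106693301487893336266938101552523373624800 + 105100864152253137218177831380097651630400 + 103555263208837649906145804448037392047600 + 102054462292767539037940792789370183467200 + 100596541402870859908827352892379180846240 + 99179688707055777374900207076993558580800 + 97802193030568891578026593089813092489400 + 96462436961656988953670064417349899441600 + 95158890516229191805647495979277603503200 + 93890105309346135914905529366220568789824 + 92654709186854739389709403979822929726800 + 91451401275337145371661229902162891678400 + 90278947412832822995101470544442854605600 + 89136175926594432830606515221095476699200 + 88021973727512002420223933780831783240460 + 86935282693839014736023638302056082212800 + 85875096319523904800218471981299300722400 + 84840456604830845706239936174295694689600 + 83830451169059049924022794076982650705200 + 82844210567070119924916643558429913638080 + 81880905793034420856022263982169100688800 + 80939745956332875788711663246741869646400 + 80019976115920002200203576164392530218600 + 79120875260684945995706906769286996171200 + 78241754424455113262421274471850473991520 + 77381954925285276852944117609522446804800 + 76540846719575654278455594592027637600400 + 75717826862375916060407684972758523217600 + 74912318065967661634233135132622794247200 + 74123767349483791511767523183858343781440 + 73351644772926668683519944817359819367050 + 72595442249494434985751697963572604734400 + 71854672430622042792019537780270843461600 + 71128867658595557511292067701682249083200 + 70417578982009601936179147024665426592368 + 69720375229712477164533808935312303556800 + 69036842139225099937430536298691594698400 = 36667013823157824256661297404071935803725475, so H_102 = 36667013823157824256661297404071935803725475/7041757898200960193617914702466542659236800; reducing by gcd(36667013823157824256661297404071935803725475, 7041757898200960193617914702466542659236800) = 25 gives 1466680552926312970266451896162877432149019/281670315928038407744716588098661706369472 ≈ 5.20708. (The PNT-adjacent estimate ln(102) + γ ≈ 5.20219 matches within O(1/n).)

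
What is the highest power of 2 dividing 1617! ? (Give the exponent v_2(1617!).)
v_2(1617!) = 1612

Legendre's formula: v_p(n!) = Σ_{k ≥ 1} ⌊n / p^k⌋. For p = 2, n = 1617, the terms are:
  ⌊1617/2^1⌋ = ⌊1617/2⌋ = 808
  ⌊1617/2^2⌋ = ⌊1617/4⌋ = 404
  ⌊1617/2^3⌋ = ⌊1617/8⌋ = 202
  ⌊1617/2^4⌋ = ⌊1617/16⌋ = 101
  ⌊1617/2^5⌋ = ⌊1617/32⌋ = 50
  ⌊1617/2^6⌋ = ⌊1617/64⌋ = 25
  ⌊1617/2^7⌋ = ⌊1617/128⌋ = 12
  ⌊1617/2^8⌋ = ⌊1617/256⌋ = 6
  ⌊1617/2^9⌋ = ⌊1617/512⌋ = 3
  ⌊1617/2^10⌋ = ⌊1617/1024⌋ = 1
(the next term ⌊1617/2^11⌋ = 0, terminating the sum). Summing: v_2(1617!) = 808 + 404 + 202 + 101 + 50 + 25 + 12 + 6 + 3 + 1 = 1612.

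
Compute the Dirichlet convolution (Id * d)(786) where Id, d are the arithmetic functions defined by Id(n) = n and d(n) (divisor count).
(Id * d)(786) = 2660

Divisors of 786: [1, 2, 3, 6, 131, 262, 393, 786]. For each d | 786:
  d = 1: Id(1) · d(786/1) = 1 · 8 = 8
  d = 2: Id(2) · d(786/2) = 2 · 4 = 8
  d = 3: Id(3) · d(786/3) = 3 · 4 = 12
  d = 6: Id(6) · d(786/6) = 6 · 2 = 12
  d = 131: Id(131) · d(786/131) = 131 · 4 = 524
  d = 262: Id(262) · d(786/262) = 262 · 2 = 524
  d = 393: Id(393) · d(786/393) = 393 · 2 = 786
  d = 786: Id(786) · d(786/786) = 786 · 1 = 786
Summing: (Id * d)(786) = 8 + 8 + 12 + 12 + 524 + 524 + 786 + 786 = 2660.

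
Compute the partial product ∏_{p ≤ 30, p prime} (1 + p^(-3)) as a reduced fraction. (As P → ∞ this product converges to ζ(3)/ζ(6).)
∏ = 78620132935596220416/66547712017729010255

The primes p ≤ 30 are [2, 3, 5, 7, 11, 13, 17, 19, 23, 29]. For each, (1 + 1/p^3) = (p^3 + 1)/p^3. Multiplying these fractions over p ∈ [2, 3, 5, 7, 11, 13, 17, 19, 23, 29] gives 78620132935596220416/66547712017729010255. (In the limit P → ∞ this tends to ζ(3)/ζ(6).)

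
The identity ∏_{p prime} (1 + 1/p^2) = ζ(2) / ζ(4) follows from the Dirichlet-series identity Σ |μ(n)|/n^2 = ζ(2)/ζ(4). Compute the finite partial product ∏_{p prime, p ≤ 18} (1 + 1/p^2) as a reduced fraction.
∏ = 17690000/11792781

The primes p ≤ 18 are [2, 3, 5, 7, 11, 13, 17]. For each, (1 + 1/p^2) = (p^2 + 1)/p^2. Multiplying these fractions over p ∈ [2, 3, 5, 7, 11, 13, 17] gives 17690000/11792781. (In the limit P → ∞ this tends to ζ(2)/ζ(4).)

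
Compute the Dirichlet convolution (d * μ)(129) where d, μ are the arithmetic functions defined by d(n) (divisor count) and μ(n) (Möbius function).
(d * μ)(129) = 1

Divisors of 129: [1, 3, 43, 129]. For each d | 129:
  d = 1: d(1) · μ(129/1) = 1 · 1 = 1
  d = 3: d(3) · μ(129/3) = 2 · -1 = -2
  d = 43: d(43) · μ(129/43) = 2 · -1 = -2
  d = 129: d(129) · μ(129/129) = 4 · 1 = 4
Summing: (d * μ)(129) = 1 + -2 + -2 + 4 = 1.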